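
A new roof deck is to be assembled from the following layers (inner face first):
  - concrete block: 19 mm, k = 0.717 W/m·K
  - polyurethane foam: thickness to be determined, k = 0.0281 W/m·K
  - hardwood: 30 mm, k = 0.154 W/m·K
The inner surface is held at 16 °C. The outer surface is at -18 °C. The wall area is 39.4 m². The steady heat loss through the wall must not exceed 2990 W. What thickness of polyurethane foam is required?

L ≈ 6.37 mm

Treating each layer as a thermal resistance in series:
R_concrete block = L/(kA) = 0.019/(0.717×39.4) = 6.726×10^-4 K/W
R_hardwood = L/(kA) = 0.03/(0.154×39.4) = 0.004944 K/W
Sum of the known resistances R_other = 0.005617 K/W
Required total resistance R_tot = ΔT/Q_allow = 34/2990 = 0.01137 K/W
R_polyurethane foam = R_tot − R_other = 0.005754 K/W
L = R·k·A = 0.005754×0.0281×39.4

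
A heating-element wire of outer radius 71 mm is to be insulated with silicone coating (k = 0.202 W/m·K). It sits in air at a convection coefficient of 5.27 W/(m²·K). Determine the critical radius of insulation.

r_cr ≈ 38.3 mm

For a cylinder r_cr = k/h = 0.202/5.27
r_cr = 38.3 mm; since the bare radius (71 mm) is above r_cr, any added insulation will reduce heat loss.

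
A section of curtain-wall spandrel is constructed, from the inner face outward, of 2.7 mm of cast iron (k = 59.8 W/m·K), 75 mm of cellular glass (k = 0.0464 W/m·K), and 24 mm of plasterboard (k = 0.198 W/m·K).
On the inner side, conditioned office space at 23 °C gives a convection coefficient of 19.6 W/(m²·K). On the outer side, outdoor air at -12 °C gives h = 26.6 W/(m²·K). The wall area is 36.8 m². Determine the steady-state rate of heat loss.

Model the wall as resistances in series:
R_inner film = 1/(h_i·A) = 1/(19.6×36.8) = 0.001386 K/W
R_cast iron = L/(kA) = 0.0027/(59.8×36.8) = 1.227×10^-6 K/W
R_cellular glass = L/(kA) = 0.075/(0.0464×36.8) = 0.04392 K/W
R_plasterboard = L/(kA) = 0.024/(0.198×36.8) = 0.003294 K/W
R_outer film = 1/(h_o·A) = 1/(26.6×36.8) = 0.001022 K/W
R_total = 0.04963 K/W
Q = ΔT / R_total = 35 / 0.04963

Q ≈ 705 W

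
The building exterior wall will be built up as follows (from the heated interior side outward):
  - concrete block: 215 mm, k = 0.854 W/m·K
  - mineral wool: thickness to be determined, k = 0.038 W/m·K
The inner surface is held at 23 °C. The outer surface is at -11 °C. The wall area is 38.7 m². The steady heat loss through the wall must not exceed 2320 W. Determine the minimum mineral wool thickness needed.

Series thermal resistances:
R_concrete block = L/(kA) = 0.215/(0.854×38.7) = 0.006505 K/W
Sum of the known resistances R_other = 0.006505 K/W
Required total resistance R_tot = ΔT/Q_allow = 34/2320 = 0.01466 K/W
R_mineral wool = R_tot − R_other = 0.00815 K/W
L = R·k·A = 0.00815×0.038×38.7

L ≈ 12 mm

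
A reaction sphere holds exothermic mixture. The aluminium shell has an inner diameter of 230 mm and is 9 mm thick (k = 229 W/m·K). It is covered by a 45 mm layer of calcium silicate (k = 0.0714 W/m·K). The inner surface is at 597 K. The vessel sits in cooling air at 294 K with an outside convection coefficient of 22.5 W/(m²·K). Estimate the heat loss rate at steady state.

Spherical conduction: R = (1/r_in − 1/r_out)/(4πk) per layer; series-sum.
R_aluminium shell = (1/0.115 − 1/0.124)/(4π×229) = 2.193×10^-4 K/W
R_calcium silicate = (1/0.124 − 1/0.169)/(4π×0.0714) = 2.393 K/W
R_outer film = 1/(h·4πr_o²) = 1/(22.5×4π×0.169²) = 0.1238 K/W
R_total = 2.517 K/W
Q = ΔT/R_total = 303/2.517

Q ≈ 120 W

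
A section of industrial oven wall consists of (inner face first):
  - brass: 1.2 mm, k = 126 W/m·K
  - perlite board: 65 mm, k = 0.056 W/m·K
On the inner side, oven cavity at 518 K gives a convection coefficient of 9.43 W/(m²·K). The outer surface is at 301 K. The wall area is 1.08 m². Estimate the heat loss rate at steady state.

Treating each layer as a thermal resistance in series:
R_inner film = 1/(h_i·A) = 1/(9.43×1.08) = 0.09819 K/W
R_brass = L/(kA) = 0.0012/(126×1.08) = 8.818×10^-6 K/W
R_perlite board = L/(kA) = 0.065/(0.056×1.08) = 1.075 K/W
R_total = 1.173 K/W
Q = ΔT / R_total = 217 / 1.173

Q ≈ 185 W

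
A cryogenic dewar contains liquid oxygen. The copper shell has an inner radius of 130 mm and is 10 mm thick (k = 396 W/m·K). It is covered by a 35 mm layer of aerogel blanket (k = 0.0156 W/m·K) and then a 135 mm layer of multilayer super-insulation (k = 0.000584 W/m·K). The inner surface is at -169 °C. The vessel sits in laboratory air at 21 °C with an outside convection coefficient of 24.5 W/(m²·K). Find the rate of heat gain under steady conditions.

For a spherical shell R = (1/r₁ − 1/r₂)/(4πk); film R = 1/(h·4πr²). In series:
R_copper shell = (1/0.13 − 1/0.14)/(4π×396) = 1.104×10^-4 K/W
R_aerogel blanket = (1/0.14 − 1/0.175)/(4π×0.0156) = 7.287 K/W
R_multilayer super-insulation = (1/0.175 − 1/0.31)/(4π×0.000584) = 339.1 K/W
R_outer film = 1/(h·4πr_o²) = 1/(24.5×4π×0.31²) = 0.0338 K/W
R_total = 346.4 K/W
Q = ΔT/R_total = 190/346.4

Q ≈ 0.548 W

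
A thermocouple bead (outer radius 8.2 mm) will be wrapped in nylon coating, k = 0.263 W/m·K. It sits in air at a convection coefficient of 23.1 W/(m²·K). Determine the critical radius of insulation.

For a sphere r_cr = 2k/h = 2×0.263/23.1
r_cr = 22.8 mm; since the bare radius (8.2 mm) is below r_cr, adding a thin layer of insulation will *increase* heat loss.

r_cr ≈ 22.8 mm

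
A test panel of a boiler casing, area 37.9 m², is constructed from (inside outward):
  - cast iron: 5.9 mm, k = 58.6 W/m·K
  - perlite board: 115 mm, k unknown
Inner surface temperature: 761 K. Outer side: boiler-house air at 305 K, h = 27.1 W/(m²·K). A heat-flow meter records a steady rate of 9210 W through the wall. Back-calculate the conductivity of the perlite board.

k ≈ 0.0625 W/(m·K)

Using the resistance-network approach (series):
R_cast iron = L/(kA) = 0.0059/(58.6×37.9) = 2.657×10^-6 K/W
R_outer film = 1/(h_o·A) = 1/(27.1×37.9) = 9.736×10^-4 K/W
Sum of known resistances R_other = 9.763×10^-4 K/W
Total R = ΔT/Q = 456/9210 = 0.04951 K/W
R_perlite board = R_total − R_other = 0.04854 K/W
k = L/(R·A) = 0.115/(0.04854×37.9)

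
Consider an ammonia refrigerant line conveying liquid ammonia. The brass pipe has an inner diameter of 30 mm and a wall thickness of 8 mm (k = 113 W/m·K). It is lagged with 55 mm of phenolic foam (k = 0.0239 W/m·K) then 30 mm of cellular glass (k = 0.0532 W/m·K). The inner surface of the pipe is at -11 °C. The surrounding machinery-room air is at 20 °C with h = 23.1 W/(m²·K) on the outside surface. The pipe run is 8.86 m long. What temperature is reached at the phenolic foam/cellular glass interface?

Radial resistances (cylindrical: R_cond = ln(r_o/r_i)/(2πkL), R_conv = 1/(h·2πrL)):
R_brass pipe wall = ln(23/15)/(2π×113×8.86) = 6.795×10^-5 K/W
R_phenolic foam = ln(78/23)/(2π×0.0239×8.86) = 0.9179 K/W
R_cellular glass = ln(108/78)/(2π×0.0532×8.86) = 0.1099 K/W
R_outer film = 1/(h_o·2πr_oL) = 1/(23.1×2π×0.108×8.86) = 0.0072 K/W
R_total = 1.035 K/W
Q = ΔT/R_total = 31/1.035
Q = 30 W
T_interface = T_inner + Q·ΣR(inner→interface) = -11 + 30×0.9179

T ≈ 16.5 °C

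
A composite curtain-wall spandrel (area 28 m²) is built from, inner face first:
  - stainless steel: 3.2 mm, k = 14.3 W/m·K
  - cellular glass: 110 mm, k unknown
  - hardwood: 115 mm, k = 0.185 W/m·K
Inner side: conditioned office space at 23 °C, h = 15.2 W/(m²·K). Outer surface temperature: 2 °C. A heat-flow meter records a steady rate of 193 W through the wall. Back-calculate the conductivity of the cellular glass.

k ≈ 0.0466 W/(m·K)

Thermal resistances in series:
R_inner film = 1/(h_i·A) = 1/(15.2×28) = 0.00235 K/W
R_stainless steel = L/(kA) = 0.0032/(14.3×28) = 7.992×10^-6 K/W
R_hardwood = L/(kA) = 0.115/(0.185×28) = 0.0222 K/W
Sum of known resistances R_other = 0.02456 K/W
Total R = ΔT/Q = 21/193 = 0.1088 K/W
R_cellular glass = R_total − R_other = 0.08425 K/W
k = L/(R·A) = 0.11/(0.08425×28)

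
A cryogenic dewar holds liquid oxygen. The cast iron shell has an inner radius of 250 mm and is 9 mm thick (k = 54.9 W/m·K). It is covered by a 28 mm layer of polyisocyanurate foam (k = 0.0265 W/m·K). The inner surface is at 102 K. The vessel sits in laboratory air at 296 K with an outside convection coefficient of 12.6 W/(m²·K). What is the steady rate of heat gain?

Radial (spherical) resistances in series:
R_cast iron shell = (1/0.25 − 1/0.259)/(4π×54.9) = 2.015×10^-4 K/W
R_polyisocyanurate foam = (1/0.259 − 1/0.287)/(4π×0.0265) = 1.131 K/W
R_outer film = 1/(h·4πr_o²) = 1/(12.6×4π×0.287²) = 0.07668 K/W
R_total = 1.208 K/W
Q = ΔT/R_total = 194/1.208

Q ≈ 161 W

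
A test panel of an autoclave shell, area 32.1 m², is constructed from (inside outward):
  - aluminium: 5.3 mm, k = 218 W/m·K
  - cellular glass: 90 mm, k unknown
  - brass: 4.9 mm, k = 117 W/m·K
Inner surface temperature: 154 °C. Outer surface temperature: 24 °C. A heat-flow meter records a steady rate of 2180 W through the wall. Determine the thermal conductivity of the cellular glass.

k ≈ 0.047 W/(m·K)

Treating each layer as a thermal resistance in series:
R_aluminium = L/(kA) = 0.0053/(218×32.1) = 7.574×10^-7 K/W
R_brass = L/(kA) = 0.0049/(117×32.1) = 1.305×10^-6 K/W
Sum of known resistances R_other = 2.062×10^-6 K/W
Total R = ΔT/Q = 130/2180 = 0.05963 K/W
R_cellular glass = R_total − R_other = 0.05963 K/W
k = L/(R·A) = 0.09/(0.05963×32.1)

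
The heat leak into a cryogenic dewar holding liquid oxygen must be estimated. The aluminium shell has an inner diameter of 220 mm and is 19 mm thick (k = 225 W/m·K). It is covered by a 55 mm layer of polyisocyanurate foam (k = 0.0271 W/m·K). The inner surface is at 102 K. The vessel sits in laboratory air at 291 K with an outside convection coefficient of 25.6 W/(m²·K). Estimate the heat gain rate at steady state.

Q ≈ 27.4 W

Radial (spherical) resistances in series:
R_aluminium shell = (1/0.11 − 1/0.129)/(4π×225) = 4.736×10^-4 K/W
R_polyisocyanurate foam = (1/0.129 − 1/0.184)/(4π×0.0271) = 6.804 K/W
R_outer film = 1/(h·4πr_o²) = 1/(25.6×4π×0.184²) = 0.09182 K/W
R_total = 6.896 K/W
Q = ΔT/R_total = 189/6.896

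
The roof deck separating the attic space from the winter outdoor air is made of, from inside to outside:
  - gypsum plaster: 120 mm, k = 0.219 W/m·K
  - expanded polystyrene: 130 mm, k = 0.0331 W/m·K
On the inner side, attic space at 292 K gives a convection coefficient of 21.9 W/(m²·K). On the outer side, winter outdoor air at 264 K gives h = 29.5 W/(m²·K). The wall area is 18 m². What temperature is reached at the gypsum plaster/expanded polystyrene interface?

T ≈ 288 K

Using the resistance-network approach (series):
R_inner film = 1/(h_i·A) = 1/(21.9×18) = 0.002537 K/W
R_gypsum plaster = L/(kA) = 0.12/(0.219×18) = 0.03044 K/W
R_expanded polystyrene = L/(kA) = 0.13/(0.0331×18) = 0.2182 K/W
R_outer film = 1/(h_o·A) = 1/(29.5×18) = 0.001883 K/W
R_total = 0.2531 K/W;  Q = ΔT/R_total = 28/0.2531 = 110.6 W
T_interface = T_inner − Q·ΣR(inner→interface) = 292 − 111×0.03298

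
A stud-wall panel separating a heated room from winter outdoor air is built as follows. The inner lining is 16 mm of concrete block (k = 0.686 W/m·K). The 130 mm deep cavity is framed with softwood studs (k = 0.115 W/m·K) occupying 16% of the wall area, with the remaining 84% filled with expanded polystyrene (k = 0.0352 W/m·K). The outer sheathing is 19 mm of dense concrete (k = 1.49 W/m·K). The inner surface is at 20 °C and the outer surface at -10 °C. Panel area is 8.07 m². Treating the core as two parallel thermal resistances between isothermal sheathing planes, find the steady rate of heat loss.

Sheathing layers in series; stud and cavity paths in parallel between them.
R_inner = 0.016/(0.686×8.07) = 0.00289 K/W
R_stud  = 0.13/(0.115×0.16×8.07) = 0.8755 K/W
R_cav   = 0.13/(0.0352×0.84×8.07) = 0.5448 K/W
1/R_core = 1/R_stud + 1/R_cav → R_core = 0.3358 K/W
R_outer = 0.019/(1.49×8.07) = 0.00158 K/W
R_total = 0.3403 K/W
Q = ΔT/R_total = 30/0.3403

Q ≈ 88.2 W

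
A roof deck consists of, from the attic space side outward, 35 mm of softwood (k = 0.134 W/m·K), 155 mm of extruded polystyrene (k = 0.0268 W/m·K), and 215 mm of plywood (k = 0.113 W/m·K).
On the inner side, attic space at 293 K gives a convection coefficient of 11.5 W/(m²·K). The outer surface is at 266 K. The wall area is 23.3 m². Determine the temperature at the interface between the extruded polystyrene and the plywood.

Treating each layer as a thermal resistance in series:
R_inner film = 1/(h_i·A) = 1/(11.5×23.3) = 0.003732 K/W
R_softwood = L/(kA) = 0.035/(0.134×23.3) = 0.01121 K/W
R_extruded polystyrene = L/(kA) = 0.155/(0.0268×23.3) = 0.2482 K/W
R_plywood = L/(kA) = 0.215/(0.113×23.3) = 0.08166 K/W
R_total = 0.3448 K/W;  Q = ΔT/R_total = 27/0.3448 = 78.3 W
T_interface = T_inner − Q·ΣR(inner→interface) = 293 − 78.3×0.2632

T ≈ 272 K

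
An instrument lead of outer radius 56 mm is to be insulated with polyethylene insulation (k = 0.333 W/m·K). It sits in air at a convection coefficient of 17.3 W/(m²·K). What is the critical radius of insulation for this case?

r_cr ≈ 19.2 mm

For a cylinder r_cr = k/h = 0.333/17.3
r_cr = 19.2 mm; since the bare radius (56 mm) is above r_cr, any added insulation will reduce heat loss.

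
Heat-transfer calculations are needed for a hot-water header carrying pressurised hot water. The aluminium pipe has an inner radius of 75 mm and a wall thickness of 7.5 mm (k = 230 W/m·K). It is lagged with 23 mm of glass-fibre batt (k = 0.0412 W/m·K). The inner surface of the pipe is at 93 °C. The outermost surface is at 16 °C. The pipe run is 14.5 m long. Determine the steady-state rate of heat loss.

Treating each annulus and film as a series resistance:
R_aluminium pipe wall = ln(82.5/75)/(2π×230×14.5) = 4.548×10^-6 K/W
R_glass-fibre batt = ln(105.5/82.5)/(2π×0.0412×14.5) = 0.06551 K/W
R_total = 0.06552 K/W
Q = ΔT/R_total = 77/0.06552

Q ≈ 1180 W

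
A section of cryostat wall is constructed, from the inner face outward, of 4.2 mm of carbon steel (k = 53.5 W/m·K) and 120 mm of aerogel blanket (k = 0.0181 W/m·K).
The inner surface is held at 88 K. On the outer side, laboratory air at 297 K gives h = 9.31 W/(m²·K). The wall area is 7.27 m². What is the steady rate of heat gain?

Q ≈ 226 W

Model the wall as resistances in series:
R_carbon steel = L/(kA) = 0.0042/(53.5×7.27) = 1.08×10^-5 K/W
R_aerogel blanket = L/(kA) = 0.12/(0.0181×7.27) = 0.9119 K/W
R_outer film = 1/(h_o·A) = 1/(9.31×7.27) = 0.01477 K/W
R_total = 0.9267 K/W
Q = ΔT / R_total = 209 / 0.9267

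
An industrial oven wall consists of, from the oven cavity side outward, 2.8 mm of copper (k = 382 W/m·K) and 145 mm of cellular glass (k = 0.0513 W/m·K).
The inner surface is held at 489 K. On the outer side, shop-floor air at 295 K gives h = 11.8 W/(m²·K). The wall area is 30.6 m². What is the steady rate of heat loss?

Q ≈ 2040 W

Using the resistance-network approach (series):
R_copper = L/(kA) = 0.0028/(382×30.6) = 2.395×10^-7 K/W
R_cellular glass = L/(kA) = 0.145/(0.0513×30.6) = 0.09237 K/W
R_outer film = 1/(h_o·A) = 1/(11.8×30.6) = 0.002769 K/W
R_total = 0.09514 K/W
Q = ΔT / R_total = 194 / 0.09514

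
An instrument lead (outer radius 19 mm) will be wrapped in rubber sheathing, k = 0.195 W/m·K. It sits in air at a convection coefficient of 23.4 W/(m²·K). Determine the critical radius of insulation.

For a cylinder r_cr = k/h = 0.195/23.4
r_cr = 8.33 mm; since the bare radius (19 mm) is above r_cr, any added insulation will reduce heat loss.

r_cr ≈ 8.33 mm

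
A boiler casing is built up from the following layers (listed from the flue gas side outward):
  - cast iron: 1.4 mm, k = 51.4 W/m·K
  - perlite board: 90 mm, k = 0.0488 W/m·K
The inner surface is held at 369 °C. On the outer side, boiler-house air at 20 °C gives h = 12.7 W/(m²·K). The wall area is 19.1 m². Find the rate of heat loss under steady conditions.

Q ≈ 3470 W

Thermal resistances in series:
R_cast iron = L/(kA) = 0.0014/(51.4×19.1) = 1.426×10^-6 K/W
R_perlite board = L/(kA) = 0.09/(0.0488×19.1) = 0.09656 K/W
R_outer film = 1/(h_o·A) = 1/(12.7×19.1) = 0.004123 K/W
R_total = 0.1007 K/W
Q = ΔT / R_total = 349 / 0.1007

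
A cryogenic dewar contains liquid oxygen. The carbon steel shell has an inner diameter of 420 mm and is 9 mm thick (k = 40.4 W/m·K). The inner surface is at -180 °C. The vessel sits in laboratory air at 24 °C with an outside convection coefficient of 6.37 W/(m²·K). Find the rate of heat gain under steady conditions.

Each spherical layer contributes R = (1/r_i − 1/r_o)/(4πk):
R_carbon steel shell = (1/0.21 − 1/0.219)/(4π×40.4) = 3.855×10^-4 K/W
R_outer film = 1/(h·4πr_o²) = 1/(6.37×4π×0.219²) = 0.2605 K/W
R_total = 0.2609 K/W
Q = ΔT/R_total = 204/0.2609

Q ≈ 782 W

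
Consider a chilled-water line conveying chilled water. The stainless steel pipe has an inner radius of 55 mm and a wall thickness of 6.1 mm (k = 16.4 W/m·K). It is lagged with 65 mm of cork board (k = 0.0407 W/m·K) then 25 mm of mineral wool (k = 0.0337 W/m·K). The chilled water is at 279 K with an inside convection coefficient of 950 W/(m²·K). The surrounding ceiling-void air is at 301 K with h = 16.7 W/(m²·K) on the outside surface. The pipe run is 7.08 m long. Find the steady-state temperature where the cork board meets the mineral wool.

T ≈ 296 K

For a radial system each layer contributes R = ln(r_out/r_in)/(2πkL); films add R = 1/(hA).
R_inner film = 1/(h_i·2πr₁L) = 1/(950×2π×0.055×7.08) = 4.302×10^-4 K/W
R_stainless steel pipe wall = ln(61.1/55)/(2π×16.4×7.08) = 1.442×10^-4 K/W
R_cork board = ln(126.1/61.1)/(2π×0.0407×7.08) = 0.4002 K/W
R_mineral wool = ln(151.1/126.1)/(2π×0.0337×7.08) = 0.1206 K/W
R_outer film = 1/(h_o·2πr_oL) = 1/(16.7×2π×0.1511×7.08) = 0.008909 K/W
R_total = 0.5303 K/W
Q = ΔT/R_total = 22/0.5303
Q = 41.5 W
T_interface = T_inner + Q·ΣR(inner→interface) = 279 + 41.5×0.4008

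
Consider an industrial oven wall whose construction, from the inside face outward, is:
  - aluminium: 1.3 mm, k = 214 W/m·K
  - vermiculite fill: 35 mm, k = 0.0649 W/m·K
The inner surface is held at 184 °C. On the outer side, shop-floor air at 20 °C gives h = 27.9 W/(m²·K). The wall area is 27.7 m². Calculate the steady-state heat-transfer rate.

Q ≈ 7900 W

Model the wall as resistances in series:
R_aluminium = L/(kA) = 0.0013/(214×27.7) = 2.193×10^-7 K/W
R_vermiculite fill = L/(kA) = 0.035/(0.0649×27.7) = 0.01947 K/W
R_outer film = 1/(h_o·A) = 1/(27.9×27.7) = 0.001294 K/W
R_total = 0.02076 K/W
Q = ΔT / R_total = 164 / 0.02076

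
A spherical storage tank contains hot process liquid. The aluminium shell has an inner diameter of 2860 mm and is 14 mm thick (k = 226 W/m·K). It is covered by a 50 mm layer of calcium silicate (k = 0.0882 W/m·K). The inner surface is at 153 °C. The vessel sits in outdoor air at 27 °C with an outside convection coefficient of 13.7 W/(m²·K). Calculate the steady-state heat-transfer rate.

Q ≈ 5360 W

Each spherical layer contributes R = (1/r_i − 1/r_o)/(4πk):
R_aluminium shell = (1/1.43 − 1/1.444)/(4π×226) = 2.387×10^-6 K/W
R_calcium silicate = (1/1.444 − 1/1.494)/(4π×0.0882) = 0.02091 K/W
R_outer film = 1/(h·4πr_o²) = 1/(13.7×4π×1.494²) = 0.002602 K/W
R_total = 0.02352 K/W
Q = ΔT/R_total = 126/0.02352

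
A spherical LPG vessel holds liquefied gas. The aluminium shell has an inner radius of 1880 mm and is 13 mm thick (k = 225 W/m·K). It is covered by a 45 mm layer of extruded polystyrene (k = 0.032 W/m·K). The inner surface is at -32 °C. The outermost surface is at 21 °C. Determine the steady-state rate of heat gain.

Each spherical layer contributes R = (1/r_i − 1/r_o)/(4πk):
R_aluminium shell = (1/1.88 − 1/1.893)/(4π×225) = 1.292×10^-6 K/W
R_extruded polystyrene = (1/1.893 − 1/1.938)/(4π×0.032) = 0.0305 K/W
R_total = 0.0305 K/W
Q = ΔT/R_total = 53/0.0305

Q ≈ 1740 W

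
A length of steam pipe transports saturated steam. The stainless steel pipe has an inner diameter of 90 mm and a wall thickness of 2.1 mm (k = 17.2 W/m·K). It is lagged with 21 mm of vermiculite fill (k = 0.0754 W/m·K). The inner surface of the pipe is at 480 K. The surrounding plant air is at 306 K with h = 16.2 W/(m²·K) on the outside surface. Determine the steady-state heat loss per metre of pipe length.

Radial resistances (cylindrical: R_cond = ln(r_o/r_i)/(2πkL), R_conv = 1/(h·2πrL)):
R_stainless steel pipe wall = ln(47.1/45)/(2π×17.2×1) = 4.22×10^-4 K/W
R_vermiculite fill = ln(68.1/47.1)/(2π×0.0754×1) = 0.7783 K/W
R_outer film = 1/(h_o·2πr_oL) = 1/(16.2×2π×0.0681×1) = 0.1443 K/W
R_total = 0.9229 K/W
Q = ΔT/R_total = 174/0.9229

q′ ≈ 189 W/m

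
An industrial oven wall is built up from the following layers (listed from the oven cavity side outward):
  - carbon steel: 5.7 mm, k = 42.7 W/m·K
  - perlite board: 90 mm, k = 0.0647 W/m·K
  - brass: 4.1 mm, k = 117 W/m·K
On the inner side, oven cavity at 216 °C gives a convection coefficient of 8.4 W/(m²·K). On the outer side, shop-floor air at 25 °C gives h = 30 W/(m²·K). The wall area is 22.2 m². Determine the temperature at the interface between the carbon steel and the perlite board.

T ≈ 201 °C

Series thermal resistances:
R_inner film = 1/(h_i·A) = 1/(8.4×22.2) = 0.005363 K/W
R_carbon steel = L/(kA) = 0.0057/(42.7×22.2) = 6.013×10^-6 K/W
R_perlite board = L/(kA) = 0.09/(0.0647×22.2) = 0.06266 K/W
R_brass = L/(kA) = 0.0041/(117×22.2) = 1.579×10^-6 K/W
R_outer film = 1/(h_o·A) = 1/(30×22.2) = 0.001502 K/W
R_total = 0.06953 K/W;  Q = ΔT/R_total = 191/0.06953 = 2747 W
T_interface = T_inner − Q·ΣR(inner→interface) = 216 − 2750×0.005369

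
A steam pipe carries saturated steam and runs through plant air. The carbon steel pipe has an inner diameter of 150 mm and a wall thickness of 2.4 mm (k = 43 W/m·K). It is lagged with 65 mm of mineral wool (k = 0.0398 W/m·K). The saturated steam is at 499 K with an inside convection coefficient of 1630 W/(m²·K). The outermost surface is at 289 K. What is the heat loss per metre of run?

Treating each annulus and film as a series resistance:
R_inner film = 1/(h_i·2πr₁L) = 1/(1630×2π×0.075×1) = 0.001302 K/W
R_carbon steel pipe wall = ln(77.4/75)/(2π×43×1) = 1.166×10^-4 K/W
R_mineral wool = ln(142.4/77.4)/(2π×0.0398×1) = 2.438 K/W
R_total = 2.439 K/W
Q = ΔT/R_total = 210/2.439

q′ ≈ 86.1 W/m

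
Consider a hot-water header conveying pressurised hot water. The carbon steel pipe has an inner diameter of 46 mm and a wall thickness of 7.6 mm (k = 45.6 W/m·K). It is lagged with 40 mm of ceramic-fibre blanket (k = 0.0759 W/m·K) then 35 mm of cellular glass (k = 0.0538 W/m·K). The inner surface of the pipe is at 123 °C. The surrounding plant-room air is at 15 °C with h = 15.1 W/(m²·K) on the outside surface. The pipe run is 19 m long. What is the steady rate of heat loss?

Per-layer cylindrical resistances, series-summed:
R_carbon steel pipe wall = ln(30.6/23)/(2π×45.6×19) = 5.245×10^-5 K/W
R_ceramic-fibre blanket = ln(70.6/30.6)/(2π×0.0759×19) = 0.09227 K/W
R_cellular glass = ln(105.6/70.6)/(2π×0.0538×19) = 0.06269 K/W
R_outer film = 1/(h_o·2πr_oL) = 1/(15.1×2π×0.1056×19) = 0.005253 K/W
R_total = 0.1603 K/W
Q = ΔT/R_total = 108/0.1603

Q ≈ 674 W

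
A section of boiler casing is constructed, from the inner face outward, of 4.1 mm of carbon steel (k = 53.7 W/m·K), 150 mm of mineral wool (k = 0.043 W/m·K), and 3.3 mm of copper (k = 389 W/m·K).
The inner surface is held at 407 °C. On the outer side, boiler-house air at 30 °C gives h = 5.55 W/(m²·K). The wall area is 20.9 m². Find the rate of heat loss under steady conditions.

Q ≈ 2150 W

Using the resistance-network approach (series):
R_carbon steel = L/(kA) = 0.0041/(53.7×20.9) = 3.653×10^-6 K/W
R_mineral wool = L/(kA) = 0.15/(0.043×20.9) = 0.1669 K/W
R_copper = L/(kA) = 0.0033/(389×20.9) = 4.059×10^-7 K/W
R_outer film = 1/(h_o·A) = 1/(5.55×20.9) = 0.008621 K/W
R_total = 0.1755 K/W
Q = ΔT / R_total = 377 / 0.1755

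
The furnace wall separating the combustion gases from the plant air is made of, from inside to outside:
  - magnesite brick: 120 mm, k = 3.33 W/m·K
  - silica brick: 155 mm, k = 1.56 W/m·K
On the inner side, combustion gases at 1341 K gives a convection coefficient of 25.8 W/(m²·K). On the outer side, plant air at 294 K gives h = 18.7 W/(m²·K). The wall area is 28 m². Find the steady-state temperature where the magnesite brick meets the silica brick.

Thermal resistances in series:
R_inner film = 1/(h_i·A) = 1/(25.8×28) = 0.001384 K/W
R_magnesite brick = L/(kA) = 0.12/(3.33×28) = 0.001287 K/W
R_silica brick = L/(kA) = 0.155/(1.56×28) = 0.003549 K/W
R_outer film = 1/(h_o·A) = 1/(18.7×28) = 0.00191 K/W
R_total = 0.00813 K/W;  Q = ΔT/R_total = 1047/0.00813 = 128800 W
T_interface = T_inner − Q·ΣR(inner→interface) = 1341 − 129000×0.002671

T ≈ 997 K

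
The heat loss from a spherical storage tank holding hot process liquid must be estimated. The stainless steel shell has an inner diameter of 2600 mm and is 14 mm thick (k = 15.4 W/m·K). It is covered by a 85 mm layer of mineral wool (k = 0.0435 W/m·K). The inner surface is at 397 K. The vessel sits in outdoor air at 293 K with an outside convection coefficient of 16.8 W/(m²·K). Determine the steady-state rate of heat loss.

Q ≈ 1190 W

For a spherical shell R = (1/r₁ − 1/r₂)/(4πk); film R = 1/(h·4πr²). In series:
R_stainless steel shell = (1/1.3 − 1/1.314)/(4π×15.4) = 4.235×10^-5 K/W
R_mineral wool = (1/1.314 − 1/1.399)/(4π×0.0435) = 0.08459 K/W
R_outer film = 1/(h·4πr_o²) = 1/(16.8×4π×1.399²) = 0.00242 K/W
R_total = 0.08705 K/W
Q = ΔT/R_total = 104/0.08705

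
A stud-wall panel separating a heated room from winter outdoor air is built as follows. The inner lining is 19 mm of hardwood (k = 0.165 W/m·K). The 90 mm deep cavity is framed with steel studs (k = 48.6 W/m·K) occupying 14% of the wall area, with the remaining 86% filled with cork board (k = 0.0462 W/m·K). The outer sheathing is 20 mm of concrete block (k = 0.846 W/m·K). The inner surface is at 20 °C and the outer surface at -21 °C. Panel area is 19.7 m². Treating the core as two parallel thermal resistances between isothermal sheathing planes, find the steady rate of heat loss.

Q ≈ 5320 W

Sheathing layers in series; stud and cavity paths in parallel between them.
R_inner = 0.019/(0.165×19.7) = 0.005845 K/W
R_stud  = 0.09/(48.6×0.14×19.7) = 6.714×10^-4 K/W
R_cav   = 0.09/(0.0462×0.86×19.7) = 0.115 K/W
1/R_core = 1/R_stud + 1/R_cav → R_core = 6.675×10^-4 K/W
R_outer = 0.02/(0.846×19.7) = 0.0012 K/W
R_total = 0.007713 K/W
Q = ΔT/R_total = 41/0.007713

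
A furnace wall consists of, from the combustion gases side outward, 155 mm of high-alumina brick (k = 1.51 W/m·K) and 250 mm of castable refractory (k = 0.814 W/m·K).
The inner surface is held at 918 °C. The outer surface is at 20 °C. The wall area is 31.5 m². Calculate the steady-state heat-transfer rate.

Series thermal resistances:
R_high-alumina brick = L/(kA) = 0.155/(1.51×31.5) = 0.003259 K/W
R_castable refractory = L/(kA) = 0.25/(0.814×31.5) = 0.00975 K/W
R_total = 0.01301 K/W
Q = ΔT / R_total = 898 / 0.01301

Q ≈ 69000 W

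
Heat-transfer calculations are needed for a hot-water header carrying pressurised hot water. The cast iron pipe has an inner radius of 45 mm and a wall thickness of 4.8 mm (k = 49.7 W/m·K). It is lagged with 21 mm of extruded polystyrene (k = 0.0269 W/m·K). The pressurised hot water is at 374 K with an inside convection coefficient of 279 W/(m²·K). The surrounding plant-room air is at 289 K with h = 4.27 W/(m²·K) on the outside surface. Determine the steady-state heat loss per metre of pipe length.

q′ ≈ 32.4 W/m

Radial resistances (cylindrical: R_cond = ln(r_o/r_i)/(2πkL), R_conv = 1/(h·2πrL)):
R_inner film = 1/(h_i·2πr₁L) = 1/(279×2π×0.045×1) = 0.01268 K/W
R_cast iron pipe wall = ln(49.8/45)/(2π×49.7×1) = 3.246×10^-4 K/W
R_extruded polystyrene = ln(70.8/49.8)/(2π×0.0269×1) = 2.082 K/W
R_outer film = 1/(h_o·2πr_oL) = 1/(4.27×2π×0.0708×1) = 0.5265 K/W
R_total = 2.621 K/W
Q = ΔT/R_total = 85/2.621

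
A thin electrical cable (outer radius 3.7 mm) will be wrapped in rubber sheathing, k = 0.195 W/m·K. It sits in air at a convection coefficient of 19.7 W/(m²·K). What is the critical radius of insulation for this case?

For a cylinder r_cr = k/h = 0.195/19.7
r_cr = 9.9 mm; since the bare radius (3.7 mm) is below r_cr, adding a thin layer of insulation will *increase* heat loss.

r_cr ≈ 9.9 mm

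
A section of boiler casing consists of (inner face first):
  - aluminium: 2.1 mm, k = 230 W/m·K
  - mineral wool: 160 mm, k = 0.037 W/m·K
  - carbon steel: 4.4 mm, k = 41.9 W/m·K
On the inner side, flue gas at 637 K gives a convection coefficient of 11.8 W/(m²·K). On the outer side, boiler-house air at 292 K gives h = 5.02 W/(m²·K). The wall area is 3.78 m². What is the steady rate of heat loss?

Q ≈ 283 W

Model the wall as resistances in series:
R_inner film = 1/(h_i·A) = 1/(11.8×3.78) = 0.02242 K/W
R_aluminium = L/(kA) = 0.0021/(230×3.78) = 2.415×10^-6 K/W
R_mineral wool = L/(kA) = 0.16/(0.037×3.78) = 1.144 K/W
R_carbon steel = L/(kA) = 0.0044/(41.9×3.78) = 2.778×10^-5 K/W
R_outer film = 1/(h_o·A) = 1/(5.02×3.78) = 0.0527 K/W
R_total = 1.219 K/W
Q = ΔT / R_total = 345 / 1.219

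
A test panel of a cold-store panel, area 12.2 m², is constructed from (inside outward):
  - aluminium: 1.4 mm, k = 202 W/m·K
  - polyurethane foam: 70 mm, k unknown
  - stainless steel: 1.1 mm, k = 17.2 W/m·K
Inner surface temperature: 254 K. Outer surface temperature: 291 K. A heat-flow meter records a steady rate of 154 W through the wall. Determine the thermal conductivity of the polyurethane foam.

Series thermal resistances:
R_aluminium = L/(kA) = 0.0014/(202×12.2) = 5.681×10^-7 K/W
R_stainless steel = L/(kA) = 0.0011/(17.2×12.2) = 5.242×10^-6 K/W
Sum of known resistances R_other = 5.81×10^-6 K/W
Total R = ΔT/Q = 37/154 = 0.2403 K/W
R_polyurethane foam = R_total − R_other = 0.2403 K/W
k = L/(R·A) = 0.07/(0.2403×12.2)

k ≈ 0.0239 W/(m·K)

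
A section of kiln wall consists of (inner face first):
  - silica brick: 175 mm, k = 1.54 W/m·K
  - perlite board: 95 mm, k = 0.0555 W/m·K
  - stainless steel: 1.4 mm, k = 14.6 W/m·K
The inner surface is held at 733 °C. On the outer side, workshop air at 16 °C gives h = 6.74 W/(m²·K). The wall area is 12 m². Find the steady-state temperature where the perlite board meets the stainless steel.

Thermal resistances in series:
R_silica brick = L/(kA) = 0.175/(1.54×12) = 0.00947 K/W
R_perlite board = L/(kA) = 0.095/(0.0555×12) = 0.1426 K/W
R_stainless steel = L/(kA) = 0.0014/(14.6×12) = 7.991×10^-6 K/W
R_outer film = 1/(h_o·A) = 1/(6.74×12) = 0.01236 K/W
R_total = 0.1645 K/W;  Q = ΔT/R_total = 717/0.1645 = 4359 W
T_interface = T_inner − Q·ΣR(inner→interface) = 733 − 4360×0.1521

T ≈ 69.9 °C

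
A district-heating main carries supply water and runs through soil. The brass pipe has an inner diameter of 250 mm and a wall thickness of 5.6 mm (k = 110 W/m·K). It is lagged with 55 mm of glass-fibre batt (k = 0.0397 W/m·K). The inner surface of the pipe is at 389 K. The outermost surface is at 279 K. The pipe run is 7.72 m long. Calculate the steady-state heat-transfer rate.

Q ≈ 603 W

Cylindrical conduction, so R = ln(r₂/r₁)/(2πkL) per layer, in series:
R_brass pipe wall = ln(130.6/125)/(2π×110×7.72) = 8.214×10^-6 K/W
R_glass-fibre batt = ln(185.6/130.6)/(2π×0.0397×7.72) = 0.1825 K/W
R_total = 0.1825 K/W
Q = ΔT/R_total = 110/0.1825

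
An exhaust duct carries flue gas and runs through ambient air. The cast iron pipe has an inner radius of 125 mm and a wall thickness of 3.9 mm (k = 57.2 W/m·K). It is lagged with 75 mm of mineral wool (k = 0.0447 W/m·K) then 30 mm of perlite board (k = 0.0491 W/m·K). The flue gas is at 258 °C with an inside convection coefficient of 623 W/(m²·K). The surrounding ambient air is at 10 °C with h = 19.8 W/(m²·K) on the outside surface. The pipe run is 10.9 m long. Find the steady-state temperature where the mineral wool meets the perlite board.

Treating each annulus and film as a series resistance:
R_inner film = 1/(h_i·2πr₁L) = 1/(623×2π×0.125×10.9) = 1.875×10^-4 K/W
R_cast iron pipe wall = ln(128.9/125)/(2π×57.2×10.9) = 7.843×10^-6 K/W
R_mineral wool = ln(203.9/128.9)/(2π×0.0447×10.9) = 0.1498 K/W
R_perlite board = ln(233.9/203.9)/(2π×0.0491×10.9) = 0.04082 K/W
R_outer film = 1/(h_o·2πr_oL) = 1/(19.8×2π×0.2339×10.9) = 0.003153 K/W
R_total = 0.194 K/W
Q = ΔT/R_total = 248/0.194
Q = 1280 W
T_interface = T_inner − Q·ΣR(inner→interface) = 258 − 1280×0.15

T ≈ 66.2 °C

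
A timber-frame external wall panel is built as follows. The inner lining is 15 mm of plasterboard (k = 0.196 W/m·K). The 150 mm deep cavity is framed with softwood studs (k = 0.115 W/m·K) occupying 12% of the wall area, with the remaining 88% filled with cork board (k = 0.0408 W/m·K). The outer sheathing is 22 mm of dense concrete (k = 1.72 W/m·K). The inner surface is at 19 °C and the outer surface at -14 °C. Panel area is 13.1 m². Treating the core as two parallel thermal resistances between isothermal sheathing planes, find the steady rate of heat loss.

Q ≈ 139 W

Sheathing layers in series; stud and cavity paths in parallel between them.
R_inner = 0.015/(0.196×13.1) = 0.005842 K/W
R_stud  = 0.15/(0.115×0.12×13.1) = 0.8297 K/W
R_cav   = 0.15/(0.0408×0.88×13.1) = 0.3189 K/W
1/R_core = 1/R_stud + 1/R_cav → R_core = 0.2304 K/W
R_outer = 0.022/(1.72×13.1) = 9.764×10^-4 K/W
R_total = 0.2372 K/W
Q = ΔT/R_total = 33/0.2372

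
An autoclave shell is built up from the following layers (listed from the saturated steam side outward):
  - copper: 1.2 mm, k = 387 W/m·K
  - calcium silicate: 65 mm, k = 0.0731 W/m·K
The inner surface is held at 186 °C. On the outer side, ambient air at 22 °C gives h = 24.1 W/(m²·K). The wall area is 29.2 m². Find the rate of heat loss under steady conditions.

Using the resistance-network approach (series):
R_copper = L/(kA) = 0.0012/(387×29.2) = 1.062×10^-7 K/W
R_calcium silicate = L/(kA) = 0.065/(0.0731×29.2) = 0.03045 K/W
R_outer film = 1/(h_o·A) = 1/(24.1×29.2) = 0.001421 K/W
R_total = 0.03187 K/W
Q = ΔT / R_total = 164 / 0.03187

Q ≈ 5150 W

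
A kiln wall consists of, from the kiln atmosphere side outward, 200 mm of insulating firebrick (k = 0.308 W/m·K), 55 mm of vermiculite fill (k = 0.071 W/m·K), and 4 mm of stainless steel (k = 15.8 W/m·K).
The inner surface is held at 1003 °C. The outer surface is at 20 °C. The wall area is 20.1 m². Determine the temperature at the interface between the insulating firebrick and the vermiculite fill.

T ≈ 555 °C

Model the wall as resistances in series:
R_insulating firebrick = L/(kA) = 0.2/(0.308×20.1) = 0.03231 K/W
R_vermiculite fill = L/(kA) = 0.055/(0.071×20.1) = 0.03854 K/W
R_stainless steel = L/(kA) = 0.004/(15.8×20.1) = 1.26×10^-5 K/W
R_total = 0.07086 K/W;  Q = ΔT/R_total = 983/0.07086 = 13870 W
T_interface = T_inner − Q·ΣR(inner→interface) = 1003 − 13900×0.03231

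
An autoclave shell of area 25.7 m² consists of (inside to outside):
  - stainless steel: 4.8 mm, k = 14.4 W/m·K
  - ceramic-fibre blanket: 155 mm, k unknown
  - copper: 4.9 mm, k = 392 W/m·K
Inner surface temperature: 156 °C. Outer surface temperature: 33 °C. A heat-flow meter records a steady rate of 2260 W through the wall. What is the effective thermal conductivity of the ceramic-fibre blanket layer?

k ≈ 0.111 W/(m·K)

Thermal resistances in series:
R_stainless steel = L/(kA) = 0.0048/(14.4×25.7) = 1.297×10^-5 K/W
R_copper = L/(kA) = 0.0049/(392×25.7) = 4.864×10^-7 K/W
Sum of known resistances R_other = 1.346×10^-5 K/W
Total R = ΔT/Q = 123/2260 = 0.05442 K/W
R_ceramic-fibre blanket = R_total − R_other = 0.05441 K/W
k = L/(R·A) = 0.155/(0.05441×25.7)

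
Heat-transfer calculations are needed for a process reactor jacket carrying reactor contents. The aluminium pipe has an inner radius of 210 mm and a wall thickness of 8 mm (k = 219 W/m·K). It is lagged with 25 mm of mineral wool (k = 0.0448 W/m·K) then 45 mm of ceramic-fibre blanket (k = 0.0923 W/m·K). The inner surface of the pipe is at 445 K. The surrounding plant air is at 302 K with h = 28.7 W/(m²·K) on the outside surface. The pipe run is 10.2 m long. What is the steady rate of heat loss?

Q ≈ 2090 W

Radial resistances (cylindrical: R_cond = ln(r_o/r_i)/(2πkL), R_conv = 1/(h·2πrL)):
R_aluminium pipe wall = ln(218/210)/(2π×219×10.2) = 2.664×10^-6 K/W
R_mineral wool = ln(243/218)/(2π×0.0448×10.2) = 0.03781 K/W
R_ceramic-fibre blanket = ln(288/243)/(2π×0.0923×10.2) = 0.02872 K/W
R_outer film = 1/(h_o·2πr_oL) = 1/(28.7×2π×0.288×10.2) = 0.001888 K/W
R_total = 0.06842 K/W
Q = ΔT/R_total = 143/0.06842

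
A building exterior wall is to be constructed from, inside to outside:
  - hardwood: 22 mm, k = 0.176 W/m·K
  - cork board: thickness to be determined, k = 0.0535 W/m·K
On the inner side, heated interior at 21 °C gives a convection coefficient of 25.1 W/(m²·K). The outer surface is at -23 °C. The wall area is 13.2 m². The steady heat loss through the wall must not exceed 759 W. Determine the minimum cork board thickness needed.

L ≈ 32.1 mm

Using the resistance-network approach (series):
R_inner film = 1/(h_i·A) = 1/(25.1×13.2) = 0.003018 K/W
R_hardwood = L/(kA) = 0.022/(0.176×13.2) = 0.00947 K/W
Sum of the known resistances R_other = 0.01249 K/W
Required total resistance R_tot = ΔT/Q_allow = 44/759 = 0.05797 K/W
R_cork board = R_tot − R_other = 0.04548 K/W
L = R·k·A = 0.04548×0.0535×13.2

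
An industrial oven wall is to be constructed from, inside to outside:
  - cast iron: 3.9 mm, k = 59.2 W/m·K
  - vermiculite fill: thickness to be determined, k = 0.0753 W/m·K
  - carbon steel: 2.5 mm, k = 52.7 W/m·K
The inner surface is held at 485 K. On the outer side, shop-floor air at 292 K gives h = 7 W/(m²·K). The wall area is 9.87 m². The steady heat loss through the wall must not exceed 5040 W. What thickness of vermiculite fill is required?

L ≈ 17.7 mm

Treating each layer as a thermal resistance in series:
R_cast iron = L/(kA) = 0.0039/(59.2×9.87) = 6.675×10^-6 K/W
R_carbon steel = L/(kA) = 0.0025/(52.7×9.87) = 4.806×10^-6 K/W
R_outer film = 1/(h_o·A) = 1/(7×9.87) = 0.01447 K/W
Sum of the known resistances R_other = 0.01449 K/W
Required total resistance R_tot = ΔT/Q_allow = 193/5040 = 0.03829 K/W
R_vermiculite fill = R_tot − R_other = 0.02381 K/W
L = R·k·A = 0.02381×0.0753×9.87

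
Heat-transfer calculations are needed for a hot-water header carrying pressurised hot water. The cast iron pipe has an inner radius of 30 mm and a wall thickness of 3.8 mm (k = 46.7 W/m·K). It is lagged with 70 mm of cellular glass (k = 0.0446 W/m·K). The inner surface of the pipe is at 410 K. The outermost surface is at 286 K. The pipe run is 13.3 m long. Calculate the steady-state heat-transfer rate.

Cylindrical conduction, so R = ln(r₂/r₁)/(2πkL) per layer, in series:
R_cast iron pipe wall = ln(33.8/30)/(2π×46.7×13.3) = 3.056×10^-5 K/W
R_cellular glass = ln(103.8/33.8)/(2π×0.0446×13.3) = 0.301 K/W
R_total = 0.3011 K/W
Q = ΔT/R_total = 124/0.3011

Q ≈ 412 W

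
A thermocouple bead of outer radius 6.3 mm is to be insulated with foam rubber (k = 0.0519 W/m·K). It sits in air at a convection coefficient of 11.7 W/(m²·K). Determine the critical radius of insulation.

For a sphere r_cr = 2k/h = 2×0.0519/11.7
r_cr = 8.87 mm; since the bare radius (6.3 mm) is below r_cr, adding a thin layer of insulation will *increase* heat loss.

r_cr ≈ 8.87 mm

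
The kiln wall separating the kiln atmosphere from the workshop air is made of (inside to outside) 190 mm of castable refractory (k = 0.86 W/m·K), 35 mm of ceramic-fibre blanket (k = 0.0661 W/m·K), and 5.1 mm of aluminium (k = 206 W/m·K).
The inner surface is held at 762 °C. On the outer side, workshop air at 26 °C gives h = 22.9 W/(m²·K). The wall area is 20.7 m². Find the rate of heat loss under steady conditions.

Q ≈ 19200 W

Series thermal resistances:
R_castable refractory = L/(kA) = 0.19/(0.86×20.7) = 0.01067 K/W
R_ceramic-fibre blanket = L/(kA) = 0.035/(0.0661×20.7) = 0.02558 K/W
R_aluminium = L/(kA) = 0.0051/(206×20.7) = 1.196×10^-6 K/W
R_outer film = 1/(h_o·A) = 1/(22.9×20.7) = 0.00211 K/W
R_total = 0.03836 K/W
Q = ΔT / R_total = 736 / 0.03836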